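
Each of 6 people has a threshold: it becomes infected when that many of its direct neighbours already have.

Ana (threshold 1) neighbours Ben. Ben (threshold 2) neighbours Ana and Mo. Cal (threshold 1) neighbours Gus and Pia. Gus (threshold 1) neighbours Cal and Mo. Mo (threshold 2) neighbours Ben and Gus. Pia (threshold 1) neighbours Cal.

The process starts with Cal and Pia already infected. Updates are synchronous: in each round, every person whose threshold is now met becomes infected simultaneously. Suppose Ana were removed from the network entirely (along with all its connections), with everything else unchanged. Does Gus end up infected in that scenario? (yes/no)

With Ana removed:
Round 1 — Cal, Pia become infected (initial).
Round 2 — checking thresholds:
  Gus: 1 of 2 neighbours ≥ 1, becomes infected.
Round 3 — no new infections; cascade stops.

yes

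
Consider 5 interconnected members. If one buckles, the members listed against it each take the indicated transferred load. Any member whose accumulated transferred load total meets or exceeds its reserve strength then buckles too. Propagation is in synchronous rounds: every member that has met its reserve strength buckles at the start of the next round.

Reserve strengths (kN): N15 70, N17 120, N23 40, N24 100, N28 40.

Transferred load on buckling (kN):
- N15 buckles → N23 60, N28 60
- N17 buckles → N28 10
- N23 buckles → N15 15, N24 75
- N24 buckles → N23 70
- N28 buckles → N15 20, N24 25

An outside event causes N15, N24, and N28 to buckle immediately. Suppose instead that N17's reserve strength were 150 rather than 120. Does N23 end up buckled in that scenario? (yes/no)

yes

With N17's reserve strength at 150:
Round 1 — N15, N24, N28 buckle (initial).
  N23: +60+70 → 130 ≥ 40
Round 2 — N23 buckles.
No further bucklings.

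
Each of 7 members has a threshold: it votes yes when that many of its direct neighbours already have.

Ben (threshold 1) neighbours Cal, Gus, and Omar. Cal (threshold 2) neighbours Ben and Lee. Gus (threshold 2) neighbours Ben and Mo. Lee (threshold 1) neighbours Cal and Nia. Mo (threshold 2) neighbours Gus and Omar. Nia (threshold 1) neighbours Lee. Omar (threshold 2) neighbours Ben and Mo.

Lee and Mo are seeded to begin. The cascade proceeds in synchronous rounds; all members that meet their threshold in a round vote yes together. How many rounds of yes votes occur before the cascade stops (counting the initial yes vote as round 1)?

Round 1 — Lee, Mo vote yes (initial).
Round 2 — checking thresholds:
  Cal: 1 of 2 neighbours < 2, not yet.
  Gus: 1 of 2 neighbours < 2, not yet.
  Nia: 1 of 1 neighbours ≥ 1, votes yes.
  Omar: 1 of 2 neighbours < 2, not yet.
Round 3 — no new yes votes; cascade stops.

2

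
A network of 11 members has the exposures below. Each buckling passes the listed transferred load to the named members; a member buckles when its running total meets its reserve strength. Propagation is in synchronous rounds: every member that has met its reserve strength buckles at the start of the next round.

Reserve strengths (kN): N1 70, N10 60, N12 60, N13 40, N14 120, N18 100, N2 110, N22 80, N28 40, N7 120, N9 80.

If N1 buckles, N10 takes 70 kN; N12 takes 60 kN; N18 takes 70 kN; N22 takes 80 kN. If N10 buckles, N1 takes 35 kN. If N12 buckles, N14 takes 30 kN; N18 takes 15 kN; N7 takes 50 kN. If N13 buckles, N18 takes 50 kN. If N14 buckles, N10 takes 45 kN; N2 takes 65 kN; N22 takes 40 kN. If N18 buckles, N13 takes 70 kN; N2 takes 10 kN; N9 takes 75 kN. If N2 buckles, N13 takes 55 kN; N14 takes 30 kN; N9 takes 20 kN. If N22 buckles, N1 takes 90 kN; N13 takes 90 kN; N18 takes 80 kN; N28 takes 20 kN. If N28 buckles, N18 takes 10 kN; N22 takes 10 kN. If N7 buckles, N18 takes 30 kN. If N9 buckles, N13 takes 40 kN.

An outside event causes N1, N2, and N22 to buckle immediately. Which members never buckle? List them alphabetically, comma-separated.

N14, N28, N7

Round 1 — N1, N2, N22 buckle (initial).
  N10: +70 → 70 ≥ 60
  N12: +60 → 60 ≥ 60
  N13: +55+90 → 145 ≥ 40
  N14: +30 → 30 < 120
  N18: +70+80 → 150 ≥ 100
  N28: +20 → 20 < 40
  N9: +20 → 20 < 80
Round 2 — N10, N12, N13, N18 buckle.
  N14: +30 → 60 < 120
  N7: +50 → 50 < 120
  N9: +75 → 95 ≥ 80
Round 3 — N9 buckles.
No further bucklings.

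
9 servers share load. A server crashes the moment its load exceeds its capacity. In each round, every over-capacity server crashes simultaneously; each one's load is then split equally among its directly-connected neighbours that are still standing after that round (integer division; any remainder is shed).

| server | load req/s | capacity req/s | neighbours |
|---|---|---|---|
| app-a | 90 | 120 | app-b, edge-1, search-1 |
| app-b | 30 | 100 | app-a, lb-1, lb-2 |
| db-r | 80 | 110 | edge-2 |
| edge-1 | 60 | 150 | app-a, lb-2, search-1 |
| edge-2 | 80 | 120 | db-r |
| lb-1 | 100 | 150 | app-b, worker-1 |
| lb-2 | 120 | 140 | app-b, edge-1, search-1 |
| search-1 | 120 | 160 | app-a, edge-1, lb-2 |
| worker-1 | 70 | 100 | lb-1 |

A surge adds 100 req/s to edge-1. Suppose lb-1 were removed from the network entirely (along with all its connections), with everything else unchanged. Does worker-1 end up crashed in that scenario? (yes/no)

With lb-1 removed:
Round 1 — edge-1 at 160 > 150. edge-1 crashes.
  edge-1 sheds 160 req/s to app-a, lb-2, search-1: 53 each (1 lost).
    app-a: 90+53 = 143 > 120
    lb-2: 120+53 = 173 > 140
    search-1: 120+53 = 173 > 160
Round 2 — app-a, lb-2, search-1 crash.
  app-a sheds 143 req/s to app-b: 143 each.
    app-b: 30+143 = 173 > 100
  lb-2 sheds 173 req/s to app-b: 173 each.
    app-b: 173+173 = 346 > 100
  search-1 sheds 173 req/s: no online neighbours, lost.
Round 3 — app-b crashes.
  app-b sheds 346 req/s: no online neighbours, lost.
No further crashes.

no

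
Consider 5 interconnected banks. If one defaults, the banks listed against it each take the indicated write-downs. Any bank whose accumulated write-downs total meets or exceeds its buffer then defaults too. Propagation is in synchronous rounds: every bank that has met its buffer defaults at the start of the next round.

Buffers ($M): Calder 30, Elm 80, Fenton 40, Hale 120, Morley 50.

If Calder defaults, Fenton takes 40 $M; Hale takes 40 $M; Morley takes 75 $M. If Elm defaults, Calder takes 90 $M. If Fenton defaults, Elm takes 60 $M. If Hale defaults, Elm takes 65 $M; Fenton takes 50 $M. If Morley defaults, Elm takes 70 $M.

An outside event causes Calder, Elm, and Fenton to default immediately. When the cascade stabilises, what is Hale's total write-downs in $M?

Round 1 — Calder, Elm, Fenton default (initial).
  Hale: +40 → 40 < 120
  Morley: +75 → 75 ≥ 50
Round 2 — Morley defaults.
No further defaults.

40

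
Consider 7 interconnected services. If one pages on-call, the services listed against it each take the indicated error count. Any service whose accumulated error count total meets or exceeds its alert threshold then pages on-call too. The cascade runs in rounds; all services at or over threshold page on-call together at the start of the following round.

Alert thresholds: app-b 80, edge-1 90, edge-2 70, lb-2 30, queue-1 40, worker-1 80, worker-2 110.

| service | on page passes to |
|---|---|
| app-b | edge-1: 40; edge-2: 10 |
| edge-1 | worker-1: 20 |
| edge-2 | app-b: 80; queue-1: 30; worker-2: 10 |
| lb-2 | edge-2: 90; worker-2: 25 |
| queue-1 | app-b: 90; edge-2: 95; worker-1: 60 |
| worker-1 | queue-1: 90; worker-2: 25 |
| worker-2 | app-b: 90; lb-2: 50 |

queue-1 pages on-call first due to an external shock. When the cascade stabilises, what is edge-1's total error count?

40

Round 1 — queue-1 pages on-call (initial).
  app-b: +90 → 90 ≥ 80
  edge-2: +95 → 95 ≥ 70
  worker-1: +60 → 60 < 80
Round 2 — app-b, edge-2 page on-call.
  edge-1: +40 → 40 < 90
  worker-2: +10 → 10 < 110
No further pages.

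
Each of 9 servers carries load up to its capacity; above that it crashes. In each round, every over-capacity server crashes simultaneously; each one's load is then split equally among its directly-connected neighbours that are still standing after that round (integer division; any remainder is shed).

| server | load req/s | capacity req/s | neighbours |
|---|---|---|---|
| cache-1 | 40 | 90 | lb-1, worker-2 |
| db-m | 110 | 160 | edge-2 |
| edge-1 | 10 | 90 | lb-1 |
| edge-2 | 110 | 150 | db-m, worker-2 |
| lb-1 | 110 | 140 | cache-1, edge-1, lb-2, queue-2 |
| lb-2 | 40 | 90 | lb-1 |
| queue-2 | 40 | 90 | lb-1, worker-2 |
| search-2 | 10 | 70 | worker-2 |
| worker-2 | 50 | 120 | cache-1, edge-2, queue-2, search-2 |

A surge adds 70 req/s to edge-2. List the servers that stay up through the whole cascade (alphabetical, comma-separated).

Round 1 — edge-2 at 180 > 150. edge-2 crashes.
  edge-2 sheds 180 req/s to db-m, worker-2: 90 each.
    db-m: 110+90 = 200 > 160
    worker-2: 50+90 = 140 > 120
Round 2 — db-m, worker-2 crash.
  db-m sheds 200 req/s: no online neighbours, lost.
  worker-2 sheds 140 req/s to cache-1, queue-2, search-2: 46 each (2 lost).
    cache-1: 40+46 = 86 ≤ 90
    queue-2: 40+46 = 86 ≤ 90
    search-2: 10+46 = 56 ≤ 70
No further crashes.

cache-1, edge-1, lb-1, lb-2, queue-2, search-2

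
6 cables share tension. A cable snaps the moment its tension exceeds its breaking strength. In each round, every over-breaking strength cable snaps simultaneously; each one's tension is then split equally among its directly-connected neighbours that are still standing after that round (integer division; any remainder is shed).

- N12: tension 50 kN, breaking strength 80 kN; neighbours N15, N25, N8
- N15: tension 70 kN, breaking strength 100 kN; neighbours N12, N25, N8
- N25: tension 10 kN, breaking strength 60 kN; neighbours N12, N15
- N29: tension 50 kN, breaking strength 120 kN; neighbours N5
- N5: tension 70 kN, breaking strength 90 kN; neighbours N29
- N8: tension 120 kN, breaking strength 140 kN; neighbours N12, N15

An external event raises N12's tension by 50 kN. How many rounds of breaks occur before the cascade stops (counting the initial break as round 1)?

Round 1 — N12 at 100 > 80. N12 snaps.
  N12 sheds 100 kN to N15, N25, N8: 33 each (1 lost).
    N15: 70+33 = 103 > 100
    N25: 10+33 = 43 ≤ 60
    N8: 120+33 = 153 > 140
Round 2 — N15, N8 snap.
  N15 sheds 103 kN to N25: 103 each.
    N25: 43+103 = 146 > 60
  N8 sheds 153 kN: no online neighbours, lost.
Round 3 — N25 snaps.
  N25 sheds 146 kN: no online neighbours, lost.
No further breaks.

3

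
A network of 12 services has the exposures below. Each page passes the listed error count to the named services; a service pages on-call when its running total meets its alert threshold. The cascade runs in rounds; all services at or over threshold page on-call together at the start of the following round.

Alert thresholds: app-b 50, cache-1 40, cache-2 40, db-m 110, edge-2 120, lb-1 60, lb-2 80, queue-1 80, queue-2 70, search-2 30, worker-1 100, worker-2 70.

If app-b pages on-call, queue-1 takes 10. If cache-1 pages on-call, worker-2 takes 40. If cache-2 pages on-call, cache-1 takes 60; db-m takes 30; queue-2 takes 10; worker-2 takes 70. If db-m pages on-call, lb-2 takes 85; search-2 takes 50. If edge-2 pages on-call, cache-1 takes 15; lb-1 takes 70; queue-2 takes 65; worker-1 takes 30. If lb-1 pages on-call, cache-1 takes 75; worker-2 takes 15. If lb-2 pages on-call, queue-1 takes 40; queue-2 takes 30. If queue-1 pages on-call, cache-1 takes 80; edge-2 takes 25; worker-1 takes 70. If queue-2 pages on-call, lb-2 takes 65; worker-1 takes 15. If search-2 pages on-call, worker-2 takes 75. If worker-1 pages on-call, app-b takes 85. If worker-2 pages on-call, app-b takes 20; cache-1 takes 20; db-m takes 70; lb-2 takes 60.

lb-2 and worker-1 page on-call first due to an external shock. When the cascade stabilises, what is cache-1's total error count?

0

Round 1 — lb-2, worker-1 page on-call (initial).
  app-b: +85 → 85 ≥ 50
  queue-1: +40 → 40 < 80
  queue-2: +30 → 30 < 70
Round 2 — app-b pages on-call.
  queue-1: +10 → 50 < 80
No further pages.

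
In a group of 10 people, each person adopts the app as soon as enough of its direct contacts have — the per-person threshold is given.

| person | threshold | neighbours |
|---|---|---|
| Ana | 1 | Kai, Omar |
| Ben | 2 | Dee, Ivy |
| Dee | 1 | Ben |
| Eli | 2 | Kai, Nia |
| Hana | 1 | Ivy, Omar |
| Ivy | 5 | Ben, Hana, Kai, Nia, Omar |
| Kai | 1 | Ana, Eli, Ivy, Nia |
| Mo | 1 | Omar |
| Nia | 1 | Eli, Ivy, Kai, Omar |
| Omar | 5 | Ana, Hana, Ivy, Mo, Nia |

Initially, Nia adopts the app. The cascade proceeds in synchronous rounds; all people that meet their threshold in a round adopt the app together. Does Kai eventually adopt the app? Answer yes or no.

Round 1 — Nia adopts the app (initial).
Round 2 — checking thresholds:
  Eli: 1 of 2 neighbours < 2, below threshold.
  Ivy: 1 of 5 neighbours < 5, below threshold.
  Kai: 1 of 4 neighbours ≥ 1, adopts the app.
  Omar: 1 of 5 neighbours < 5, below threshold.
Round 3 — checking thresholds:
  Ana: 1 of 2 neighbours ≥ 1, adopts the app.
  Eli: 2 of 2 neighbours ≥ 2, adopts the app.
  Ivy: 2 of 5 neighbours < 5, below threshold.
  Omar: 1 of 5 neighbours < 5, below threshold.
Round 4 — no new adoptions; cascade stops.

yes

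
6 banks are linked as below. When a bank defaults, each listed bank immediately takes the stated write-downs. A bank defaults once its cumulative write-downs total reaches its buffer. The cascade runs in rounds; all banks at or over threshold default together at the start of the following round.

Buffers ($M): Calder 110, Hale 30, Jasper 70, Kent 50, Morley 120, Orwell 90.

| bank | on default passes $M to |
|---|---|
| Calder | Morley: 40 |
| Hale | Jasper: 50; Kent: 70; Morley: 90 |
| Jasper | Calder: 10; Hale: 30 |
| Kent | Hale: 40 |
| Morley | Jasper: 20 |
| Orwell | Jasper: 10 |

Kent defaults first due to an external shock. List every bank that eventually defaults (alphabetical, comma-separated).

Round 1 — Kent defaults (initial).
  Hale: +40 → 40 ≥ 30
Round 2 — Hale defaults.
  Jasper: +50 → 50 < 70
  Morley: +90 → 90 < 120
No further defaults.

Hale, Kent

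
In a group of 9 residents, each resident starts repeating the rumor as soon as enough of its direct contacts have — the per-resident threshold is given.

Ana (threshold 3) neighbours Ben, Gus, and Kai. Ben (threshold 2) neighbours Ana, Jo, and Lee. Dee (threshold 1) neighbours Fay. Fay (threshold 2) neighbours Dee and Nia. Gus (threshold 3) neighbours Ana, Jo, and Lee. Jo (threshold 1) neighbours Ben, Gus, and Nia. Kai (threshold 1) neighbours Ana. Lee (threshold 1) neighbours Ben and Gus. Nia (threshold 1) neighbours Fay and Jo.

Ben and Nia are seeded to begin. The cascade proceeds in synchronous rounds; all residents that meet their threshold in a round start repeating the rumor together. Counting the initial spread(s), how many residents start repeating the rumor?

Round 1 — Ben, Nia start repeating the rumor (initial).
Round 2 — checking thresholds:
  Ana: 1 of 3 neighbours < 3, below threshold.
  Fay: 1 of 2 neighbours < 2, below threshold.
  Jo: 2 of 3 neighbours ≥ 1, starts repeating the rumor.
  Lee: 1 of 2 neighbours ≥ 1, starts repeating the rumor.
Round 3 — no new spreads; cascade stops.

4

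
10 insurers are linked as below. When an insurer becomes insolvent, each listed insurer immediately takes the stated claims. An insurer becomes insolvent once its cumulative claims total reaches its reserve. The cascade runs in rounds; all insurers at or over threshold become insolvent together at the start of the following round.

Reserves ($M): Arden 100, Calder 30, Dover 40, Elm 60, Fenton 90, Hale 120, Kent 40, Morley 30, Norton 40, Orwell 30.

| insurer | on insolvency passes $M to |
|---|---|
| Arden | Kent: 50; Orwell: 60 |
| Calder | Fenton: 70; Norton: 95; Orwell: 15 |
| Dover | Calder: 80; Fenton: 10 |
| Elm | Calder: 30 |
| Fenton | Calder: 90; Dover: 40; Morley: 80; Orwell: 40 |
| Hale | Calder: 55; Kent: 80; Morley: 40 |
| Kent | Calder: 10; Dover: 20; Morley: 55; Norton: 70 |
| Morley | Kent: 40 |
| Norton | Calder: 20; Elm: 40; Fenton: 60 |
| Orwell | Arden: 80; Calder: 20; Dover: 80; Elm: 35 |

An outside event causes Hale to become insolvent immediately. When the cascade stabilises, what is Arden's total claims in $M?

80

Round 1 — Hale becomes insolvent (initial).
  Calder: +55 → 55 ≥ 30
  Kent: +80 → 80 ≥ 40
  Morley: +40 → 40 ≥ 30
Round 2 — Calder, Kent, Morley become insolvent.
  Dover: +20 → 20 < 40
  Fenton: +70 → 70 < 90
  Norton: +95+70 → 165 ≥ 40
  Orwell: +15 → 15 < 30
Round 3 — Norton becomes insolvent.
  Elm: +40 → 40 < 60
  Fenton: +60 → 130 ≥ 90
Round 4 — Fenton becomes insolvent.
  Dover: +40 → 60 ≥ 40
  Orwell: +40 → 55 ≥ 30
Round 5 — Dover, Orwell become insolvent.
  Arden: +80 → 80 < 100
  Elm: +35 → 75 ≥ 60
Round 6 — Elm becomes insolvent.
No further insolvencies.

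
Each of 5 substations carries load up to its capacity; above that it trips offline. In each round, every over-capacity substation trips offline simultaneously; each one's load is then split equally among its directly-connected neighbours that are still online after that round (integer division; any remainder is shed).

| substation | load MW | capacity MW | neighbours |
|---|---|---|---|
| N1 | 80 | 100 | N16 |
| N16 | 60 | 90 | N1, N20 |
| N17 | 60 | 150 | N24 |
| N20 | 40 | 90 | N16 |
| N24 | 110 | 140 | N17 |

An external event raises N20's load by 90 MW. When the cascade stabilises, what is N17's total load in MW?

60

Round 1 — N20 at 130 > 90. N20 trips offline.
  N20 sheds 130 MW to N16: 130 each.
    N16: 60+130 = 190 > 90
Round 2 — N16 trips offline.
  N16 sheds 190 MW to N1: 190 each.
    N1: 80+190 = 270 > 100
Round 3 — N1 trips offline.
  N1 sheds 270 MW: no online neighbours, lost.
No further trips.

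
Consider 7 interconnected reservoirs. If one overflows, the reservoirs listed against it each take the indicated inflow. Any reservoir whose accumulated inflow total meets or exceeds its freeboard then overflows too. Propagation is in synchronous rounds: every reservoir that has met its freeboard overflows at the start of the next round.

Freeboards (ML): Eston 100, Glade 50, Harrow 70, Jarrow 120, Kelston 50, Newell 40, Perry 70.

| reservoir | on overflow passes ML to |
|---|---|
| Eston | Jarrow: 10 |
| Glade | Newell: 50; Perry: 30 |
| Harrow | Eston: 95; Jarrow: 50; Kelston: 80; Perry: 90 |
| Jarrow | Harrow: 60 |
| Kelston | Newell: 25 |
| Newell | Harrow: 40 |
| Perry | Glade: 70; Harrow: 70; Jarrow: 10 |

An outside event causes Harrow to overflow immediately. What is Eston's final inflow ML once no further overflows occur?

95

Round 1 — Harrow overflows (initial).
  Eston: +95 → 95 < 100
  Jarrow: +50 → 50 < 120
  Kelston: +80 → 80 ≥ 50
  Perry: +90 → 90 ≥ 70
Round 2 — Kelston, Perry overflow.
  Glade: +70 → 70 ≥ 50
  Jarrow: +10 → 60 < 120
  Newell: +25 → 25 < 40
Round 3 — Glade overflows.
  Newell: +50 → 75 ≥ 40
Round 4 — Newell overflows.
No further overflows.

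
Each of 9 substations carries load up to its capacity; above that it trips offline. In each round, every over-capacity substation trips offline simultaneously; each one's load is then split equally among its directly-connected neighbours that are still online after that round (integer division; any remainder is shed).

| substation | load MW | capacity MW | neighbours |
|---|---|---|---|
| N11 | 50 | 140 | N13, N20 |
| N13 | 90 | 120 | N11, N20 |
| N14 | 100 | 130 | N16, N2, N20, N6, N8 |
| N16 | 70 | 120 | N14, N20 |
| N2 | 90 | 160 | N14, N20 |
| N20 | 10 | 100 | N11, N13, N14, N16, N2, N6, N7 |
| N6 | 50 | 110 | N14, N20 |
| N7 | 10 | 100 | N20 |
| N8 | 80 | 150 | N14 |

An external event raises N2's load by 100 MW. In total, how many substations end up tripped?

Round 1 — N2 at 190 > 160. N2 trips offline.
  N2 sheds 190 MW to N14, N20: 95 each.
    N14: 100+95 = 195 > 130
    N20: 10+95 = 105 > 100
Round 2 — N14, N20 trip offline.
  N14 sheds 195 MW to N16, N6, N8: 65 each.
    N16: 70+65 = 135 > 120
    N6: 50+65 = 115 > 110
    N8: 80+65 = 145 ≤ 150
  N20 sheds 105 MW to N11, N13, N16, N6, N7: 21 each.
    N11: 50+21 = 71 ≤ 140
    N13: 90+21 = 111 ≤ 120
    N16: 135+21 = 156 > 120
    N6: 115+21 = 136 > 110
    N7: 10+21 = 31 ≤ 100
Round 3 — N16, N6 trip offline.
  N16 sheds 156 MW: no online neighbours, lost.
  N6 sheds 136 MW: no online neighbours, lost.
No further trips.

5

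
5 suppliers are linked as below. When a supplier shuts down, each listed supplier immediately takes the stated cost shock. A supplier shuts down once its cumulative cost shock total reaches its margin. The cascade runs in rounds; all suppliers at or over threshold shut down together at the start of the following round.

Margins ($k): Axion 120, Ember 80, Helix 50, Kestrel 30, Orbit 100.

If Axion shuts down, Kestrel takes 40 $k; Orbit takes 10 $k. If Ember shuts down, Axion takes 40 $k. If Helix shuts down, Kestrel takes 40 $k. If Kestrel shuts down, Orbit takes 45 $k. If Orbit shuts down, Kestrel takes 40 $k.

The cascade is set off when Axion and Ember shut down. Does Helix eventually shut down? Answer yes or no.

no

Round 1 — Axion, Ember shut down (initial).
  Kestrel: +40 → 40 ≥ 30
  Orbit: +10 → 10 < 100
Round 2 — Kestrel shuts down.
  Orbit: +45 → 55 < 100
No further shutdowns.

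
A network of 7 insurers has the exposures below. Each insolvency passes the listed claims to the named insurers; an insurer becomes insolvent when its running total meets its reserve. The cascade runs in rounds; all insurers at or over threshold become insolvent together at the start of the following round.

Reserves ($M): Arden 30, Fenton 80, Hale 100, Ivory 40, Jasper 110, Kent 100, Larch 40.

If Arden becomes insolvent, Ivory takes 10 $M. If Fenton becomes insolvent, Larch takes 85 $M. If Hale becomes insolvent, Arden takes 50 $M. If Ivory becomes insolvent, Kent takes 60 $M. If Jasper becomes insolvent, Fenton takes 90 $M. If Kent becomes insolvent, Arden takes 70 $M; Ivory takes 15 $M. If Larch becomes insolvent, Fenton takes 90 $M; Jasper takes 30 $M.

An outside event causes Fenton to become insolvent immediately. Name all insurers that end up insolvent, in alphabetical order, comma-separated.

Fenton, Larch

Round 1 — Fenton becomes insolvent (initial).
  Larch: +85 → 85 ≥ 40
Round 2 — Larch becomes insolvent.
  Jasper: +30 → 30 < 110
No further insolvencies.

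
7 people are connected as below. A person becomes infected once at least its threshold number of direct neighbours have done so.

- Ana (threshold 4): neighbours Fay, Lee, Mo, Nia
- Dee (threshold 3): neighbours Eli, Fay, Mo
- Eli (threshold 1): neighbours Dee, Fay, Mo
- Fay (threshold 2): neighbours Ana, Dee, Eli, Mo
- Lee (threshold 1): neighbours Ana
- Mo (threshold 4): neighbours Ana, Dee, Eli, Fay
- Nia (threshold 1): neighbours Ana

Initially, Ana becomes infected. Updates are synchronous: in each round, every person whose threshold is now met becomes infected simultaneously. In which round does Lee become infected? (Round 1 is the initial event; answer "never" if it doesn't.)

Round 1 — Ana becomes infected (initial).
Round 2 — checking thresholds:
  Fay: 1 of 4 neighbours < 2, not yet.
  Lee: 1 of 1 neighbours ≥ 1, becomes infected.
  Mo: 1 of 4 neighbours < 4, not yet.
  Nia: 1 of 1 neighbours ≥ 1, becomes infected.
Round 3 — no new infections; cascade stops.

2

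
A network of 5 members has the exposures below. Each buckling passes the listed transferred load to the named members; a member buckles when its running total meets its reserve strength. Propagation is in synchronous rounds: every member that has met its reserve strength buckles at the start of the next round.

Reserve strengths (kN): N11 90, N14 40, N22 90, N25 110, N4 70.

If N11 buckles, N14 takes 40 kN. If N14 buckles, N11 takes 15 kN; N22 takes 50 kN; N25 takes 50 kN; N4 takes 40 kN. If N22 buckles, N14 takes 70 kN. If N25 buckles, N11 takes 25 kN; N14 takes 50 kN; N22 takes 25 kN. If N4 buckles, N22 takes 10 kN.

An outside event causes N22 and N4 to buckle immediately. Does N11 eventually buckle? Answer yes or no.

no

Round 1 — N22, N4 buckle (initial).
  N14: +70 → 70 ≥ 40
Round 2 — N14 buckles.
  N11: +15 → 15 < 90
  N25: +50 → 50 < 110
No further bucklings.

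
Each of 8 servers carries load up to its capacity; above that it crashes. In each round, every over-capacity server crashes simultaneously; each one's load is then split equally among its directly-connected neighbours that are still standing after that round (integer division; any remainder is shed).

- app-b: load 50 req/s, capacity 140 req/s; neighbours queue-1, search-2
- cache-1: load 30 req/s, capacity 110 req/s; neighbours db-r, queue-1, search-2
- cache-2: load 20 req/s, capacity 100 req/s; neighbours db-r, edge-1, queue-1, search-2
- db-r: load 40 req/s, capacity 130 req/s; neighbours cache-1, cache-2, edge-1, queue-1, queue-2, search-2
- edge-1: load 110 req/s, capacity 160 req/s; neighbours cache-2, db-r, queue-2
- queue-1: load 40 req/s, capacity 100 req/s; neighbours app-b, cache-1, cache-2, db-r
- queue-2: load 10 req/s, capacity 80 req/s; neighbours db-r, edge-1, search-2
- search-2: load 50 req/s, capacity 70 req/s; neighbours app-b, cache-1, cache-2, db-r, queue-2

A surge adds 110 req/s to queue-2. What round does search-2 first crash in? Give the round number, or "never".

2

Round 1 — queue-2 at 120 > 80. queue-2 crashes.
  queue-2 sheds 120 req/s to db-r, edge-1, search-2: 40 each.
    db-r: 40+40 = 80 ≤ 130
    edge-1: 110+40 = 150 ≤ 160
    search-2: 50+40 = 90 > 70
Round 2 — search-2 crashes.
  search-2 sheds 90 req/s to app-b, cache-1, cache-2, db-r: 22 each (2 lost).
    app-b: 50+22 = 72 ≤ 140
    cache-1: 30+22 = 52 ≤ 110
    cache-2: 20+22 = 42 ≤ 100
    db-r: 80+22 = 102 ≤ 130
No further crashes.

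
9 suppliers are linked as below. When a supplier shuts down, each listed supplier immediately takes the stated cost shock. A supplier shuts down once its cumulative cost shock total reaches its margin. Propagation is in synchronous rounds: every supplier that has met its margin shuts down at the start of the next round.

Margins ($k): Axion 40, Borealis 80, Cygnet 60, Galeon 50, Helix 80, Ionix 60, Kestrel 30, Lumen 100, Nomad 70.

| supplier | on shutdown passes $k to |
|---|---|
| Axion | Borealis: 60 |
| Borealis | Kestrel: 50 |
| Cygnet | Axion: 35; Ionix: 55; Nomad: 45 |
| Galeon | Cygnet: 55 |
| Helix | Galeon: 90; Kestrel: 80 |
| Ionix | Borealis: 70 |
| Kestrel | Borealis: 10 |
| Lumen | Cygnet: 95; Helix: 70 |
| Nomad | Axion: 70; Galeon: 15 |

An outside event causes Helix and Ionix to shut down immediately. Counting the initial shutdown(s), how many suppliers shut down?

5

Round 1 — Helix, Ionix shut down (initial).
  Borealis: +70 → 70 < 80
  Galeon: +90 → 90 ≥ 50
  Kestrel: +80 → 80 ≥ 30
Round 2 — Galeon, Kestrel shut down.
  Borealis: +10 → 80 ≥ 80
  Cygnet: +55 → 55 < 60
Round 3 — Borealis shuts down.
No further shutdowns.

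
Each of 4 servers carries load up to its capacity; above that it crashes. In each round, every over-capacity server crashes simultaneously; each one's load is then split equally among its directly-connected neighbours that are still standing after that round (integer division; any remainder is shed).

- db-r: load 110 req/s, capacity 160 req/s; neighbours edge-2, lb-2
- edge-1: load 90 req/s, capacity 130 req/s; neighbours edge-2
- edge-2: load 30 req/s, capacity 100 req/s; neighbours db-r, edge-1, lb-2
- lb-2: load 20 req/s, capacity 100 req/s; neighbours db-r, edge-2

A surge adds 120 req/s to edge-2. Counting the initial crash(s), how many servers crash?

Round 1 — edge-2 at 150 > 100. edge-2 crashes.
  edge-2 sheds 150 req/s to db-r, edge-1, lb-2: 50 each.
    db-r: 110+50 = 160 ≤ 160
    edge-1: 90+50 = 140 > 130
    lb-2: 20+50 = 70 ≤ 100
Round 2 — edge-1 crashes.
  edge-1 sheds 140 req/s: no online neighbours, lost.
No further crashes.

2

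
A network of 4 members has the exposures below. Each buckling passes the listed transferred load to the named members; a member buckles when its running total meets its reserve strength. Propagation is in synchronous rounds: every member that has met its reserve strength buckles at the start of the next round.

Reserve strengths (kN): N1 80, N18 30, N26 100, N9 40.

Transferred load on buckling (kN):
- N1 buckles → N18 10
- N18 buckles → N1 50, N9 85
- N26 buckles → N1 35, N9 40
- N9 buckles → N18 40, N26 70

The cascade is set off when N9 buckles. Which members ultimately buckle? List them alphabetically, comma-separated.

N18, N9

Round 1 — N9 buckles (initial).
  N18: +40 → 40 ≥ 30
  N26: +70 → 70 < 100
Round 2 — N18 buckles.
  N1: +50 → 50 < 80
No further bucklings.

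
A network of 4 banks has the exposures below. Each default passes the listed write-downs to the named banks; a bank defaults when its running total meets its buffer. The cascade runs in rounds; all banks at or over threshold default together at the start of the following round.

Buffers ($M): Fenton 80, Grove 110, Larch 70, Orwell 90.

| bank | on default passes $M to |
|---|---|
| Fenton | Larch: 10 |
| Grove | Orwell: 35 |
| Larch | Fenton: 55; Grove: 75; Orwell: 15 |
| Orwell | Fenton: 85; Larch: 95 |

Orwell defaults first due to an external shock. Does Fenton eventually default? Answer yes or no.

Round 1 — Orwell defaults (initial).
  Fenton: +85 → 85 ≥ 80
  Larch: +95 → 95 ≥ 70
Round 2 — Fenton, Larch default.
  Grove: +75 → 75 < 110
No further defaults.

yes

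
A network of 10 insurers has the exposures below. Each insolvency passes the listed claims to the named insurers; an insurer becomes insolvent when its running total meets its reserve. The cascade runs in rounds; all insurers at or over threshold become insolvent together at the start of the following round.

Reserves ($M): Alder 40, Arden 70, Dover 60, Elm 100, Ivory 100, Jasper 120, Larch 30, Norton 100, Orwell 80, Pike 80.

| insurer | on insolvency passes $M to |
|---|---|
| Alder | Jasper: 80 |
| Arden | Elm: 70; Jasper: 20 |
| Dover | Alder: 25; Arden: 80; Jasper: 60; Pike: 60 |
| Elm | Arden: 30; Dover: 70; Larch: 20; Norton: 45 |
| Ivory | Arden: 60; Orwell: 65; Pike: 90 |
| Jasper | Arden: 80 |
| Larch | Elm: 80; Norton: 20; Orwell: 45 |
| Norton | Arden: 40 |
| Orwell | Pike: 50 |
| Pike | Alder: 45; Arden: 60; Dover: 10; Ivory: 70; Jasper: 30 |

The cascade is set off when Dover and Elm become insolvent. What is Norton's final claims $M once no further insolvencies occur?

45

Round 1 — Dover, Elm become insolvent (initial).
  Alder: +25 → 25 < 40
  Arden: +80+30 → 110 ≥ 70
  Jasper: +60 → 60 < 120
  Larch: +20 → 20 < 30
  Norton: +45 → 45 < 100
  Pike: +60 → 60 < 80
Round 2 — Arden becomes insolvent.
  Jasper: +20 → 80 < 120
No further insolvencies.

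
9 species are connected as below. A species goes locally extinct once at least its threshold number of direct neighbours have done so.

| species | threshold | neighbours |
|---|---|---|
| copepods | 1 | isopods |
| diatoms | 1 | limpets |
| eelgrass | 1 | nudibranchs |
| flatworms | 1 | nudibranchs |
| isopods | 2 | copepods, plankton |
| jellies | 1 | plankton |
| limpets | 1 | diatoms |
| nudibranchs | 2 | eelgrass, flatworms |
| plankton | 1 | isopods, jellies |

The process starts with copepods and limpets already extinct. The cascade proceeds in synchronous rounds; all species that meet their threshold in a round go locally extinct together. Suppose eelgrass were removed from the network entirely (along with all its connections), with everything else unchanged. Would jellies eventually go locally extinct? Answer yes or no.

no

With eelgrass removed:
Round 1 — copepods, limpets go locally extinct (initial).
Round 2 — checking thresholds:
  diatoms: 1 of 1 neighbours ≥ 1, goes locally extinct.
  isopods: 1 of 2 neighbours < 2, below threshold.
Round 3 — no new extinctions; cascade stops.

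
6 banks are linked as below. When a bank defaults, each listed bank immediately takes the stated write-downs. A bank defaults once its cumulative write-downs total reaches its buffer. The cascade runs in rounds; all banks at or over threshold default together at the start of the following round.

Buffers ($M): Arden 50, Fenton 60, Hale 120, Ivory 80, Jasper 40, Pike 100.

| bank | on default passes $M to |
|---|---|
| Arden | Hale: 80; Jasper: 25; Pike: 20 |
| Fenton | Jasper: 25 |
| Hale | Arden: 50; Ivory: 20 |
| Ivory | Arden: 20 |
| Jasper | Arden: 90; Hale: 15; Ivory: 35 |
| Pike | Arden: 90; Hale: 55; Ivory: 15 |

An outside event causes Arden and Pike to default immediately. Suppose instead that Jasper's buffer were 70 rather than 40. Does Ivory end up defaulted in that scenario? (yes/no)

no

With Jasper's buffer at 70:
Round 1 — Arden, Pike default (initial).
  Hale: +80+55 → 135 ≥ 120
  Ivory: +15 → 15 < 80
  Jasper: +25 → 25 < 70
Round 2 — Hale defaults.
  Ivory: +20 → 35 < 80
No further defaults.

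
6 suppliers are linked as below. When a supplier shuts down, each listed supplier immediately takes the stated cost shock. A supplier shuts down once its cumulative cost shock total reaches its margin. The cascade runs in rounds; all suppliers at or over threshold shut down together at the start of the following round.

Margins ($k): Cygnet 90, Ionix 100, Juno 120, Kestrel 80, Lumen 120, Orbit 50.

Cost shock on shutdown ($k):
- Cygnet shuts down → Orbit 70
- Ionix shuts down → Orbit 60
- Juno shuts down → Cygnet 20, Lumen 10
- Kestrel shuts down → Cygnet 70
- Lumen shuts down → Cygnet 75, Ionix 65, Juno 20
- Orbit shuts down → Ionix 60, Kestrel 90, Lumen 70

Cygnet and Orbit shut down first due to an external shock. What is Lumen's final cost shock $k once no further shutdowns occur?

70

Round 1 — Cygnet, Orbit shut down (initial).
  Ionix: +60 → 60 < 100
  Kestrel: +90 → 90 ≥ 80
  Lumen: +70 → 70 < 120
Round 2 — Kestrel shuts down.
No further shutdowns.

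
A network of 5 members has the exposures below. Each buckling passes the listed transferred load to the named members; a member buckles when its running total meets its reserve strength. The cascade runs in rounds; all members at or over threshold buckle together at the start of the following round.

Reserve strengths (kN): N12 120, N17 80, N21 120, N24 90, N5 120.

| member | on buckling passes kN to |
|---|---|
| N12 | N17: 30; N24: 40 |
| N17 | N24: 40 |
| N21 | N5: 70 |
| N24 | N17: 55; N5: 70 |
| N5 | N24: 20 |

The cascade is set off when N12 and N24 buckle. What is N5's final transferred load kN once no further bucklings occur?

70

Round 1 — N12, N24 buckle (initial).
  N17: +30+55 → 85 ≥ 80
  N5: +70 → 70 < 120
Round 2 — N17 buckles.
No further bucklings.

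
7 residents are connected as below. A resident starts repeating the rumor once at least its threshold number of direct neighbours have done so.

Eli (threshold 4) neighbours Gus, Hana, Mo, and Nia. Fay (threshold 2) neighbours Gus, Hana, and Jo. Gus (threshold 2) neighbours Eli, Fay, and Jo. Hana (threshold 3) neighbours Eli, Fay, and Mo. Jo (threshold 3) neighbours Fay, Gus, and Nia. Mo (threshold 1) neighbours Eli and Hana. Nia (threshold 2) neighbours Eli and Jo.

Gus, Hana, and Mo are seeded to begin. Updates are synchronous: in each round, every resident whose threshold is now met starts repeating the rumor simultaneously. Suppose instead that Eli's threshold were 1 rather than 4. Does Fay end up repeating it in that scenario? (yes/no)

With Eli's threshold at 1:
Round 1 — Gus, Hana, Mo start repeating the rumor (initial).
Round 2 — checking thresholds:
  Eli: 3 of 4 neighbours ≥ 1, starts repeating the rumor.
  Fay: 2 of 3 neighbours ≥ 2, starts repeating the rumor.
  Jo: 1 of 3 neighbours < 3, not yet.
Round 3 — no new spreads; cascade stops.

yes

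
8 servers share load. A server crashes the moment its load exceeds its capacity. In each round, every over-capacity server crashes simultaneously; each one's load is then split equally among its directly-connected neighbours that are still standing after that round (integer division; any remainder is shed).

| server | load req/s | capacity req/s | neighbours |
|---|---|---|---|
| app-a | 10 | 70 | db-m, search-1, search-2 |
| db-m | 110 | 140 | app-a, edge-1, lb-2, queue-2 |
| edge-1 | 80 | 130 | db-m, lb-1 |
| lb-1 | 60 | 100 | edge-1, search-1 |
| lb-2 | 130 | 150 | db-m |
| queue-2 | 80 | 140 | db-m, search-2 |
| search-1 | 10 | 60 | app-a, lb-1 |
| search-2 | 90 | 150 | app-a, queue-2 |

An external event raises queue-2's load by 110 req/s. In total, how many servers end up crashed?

8

Round 1 — queue-2 at 190 > 140. queue-2 crashes.
  queue-2 sheds 190 req/s to db-m, search-2: 95 each.
    db-m: 110+95 = 205 > 140
    search-2: 90+95 = 185 > 150
Round 2 — db-m, search-2 crash.
  db-m sheds 205 req/s to app-a, edge-1, lb-2: 68 each (1 lost).
    app-a: 10+68 = 78 > 70
    edge-1: 80+68 = 148 > 130
    lb-2: 130+68 = 198 > 150
  search-2 sheds 185 req/s to app-a: 185 each.
    app-a: 78+185 = 263 > 70
Round 3 — app-a, edge-1, lb-2 crash.
  app-a sheds 263 req/s to search-1: 263 each.
    search-1: 10+263 = 273 > 60
  edge-1 sheds 148 req/s to lb-1: 148 each.
    lb-1: 60+148 = 208 > 100
  lb-2 sheds 198 req/s: no online neighbours, lost.
Round 4 — lb-1, search-1 crash.
  lb-1 sheds 208 req/s: no online neighbours, lost.
  search-1 sheds 273 req/s: no online neighbours, lost.
No further crashes.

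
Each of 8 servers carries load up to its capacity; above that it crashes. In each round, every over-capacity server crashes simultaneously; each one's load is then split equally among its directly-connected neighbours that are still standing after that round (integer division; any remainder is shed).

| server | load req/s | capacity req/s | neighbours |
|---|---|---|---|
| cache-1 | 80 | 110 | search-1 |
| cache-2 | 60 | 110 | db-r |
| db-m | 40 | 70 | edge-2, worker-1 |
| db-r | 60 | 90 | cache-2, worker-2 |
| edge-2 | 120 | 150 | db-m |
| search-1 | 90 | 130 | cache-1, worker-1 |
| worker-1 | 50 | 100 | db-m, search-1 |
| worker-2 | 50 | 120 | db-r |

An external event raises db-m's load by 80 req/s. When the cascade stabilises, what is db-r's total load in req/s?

60

Round 1 — db-m at 120 > 70. db-m crashes.
  db-m sheds 120 req/s to edge-2, worker-1: 60 each.
    edge-2: 120+60 = 180 > 150
    worker-1: 50+60 = 110 > 100
Round 2 — edge-2, worker-1 crash.
  edge-2 sheds 180 req/s: no online neighbours, lost.
  worker-1 sheds 110 req/s to search-1: 110 each.
    search-1: 90+110 = 200 > 130
Round 3 — search-1 crashes.
  search-1 sheds 200 req/s to cache-1: 200 each.
    cache-1: 80+200 = 280 > 110
Round 4 — cache-1 crashes.
  cache-1 sheds 280 req/s: no online neighbours, lost.
No further crashes.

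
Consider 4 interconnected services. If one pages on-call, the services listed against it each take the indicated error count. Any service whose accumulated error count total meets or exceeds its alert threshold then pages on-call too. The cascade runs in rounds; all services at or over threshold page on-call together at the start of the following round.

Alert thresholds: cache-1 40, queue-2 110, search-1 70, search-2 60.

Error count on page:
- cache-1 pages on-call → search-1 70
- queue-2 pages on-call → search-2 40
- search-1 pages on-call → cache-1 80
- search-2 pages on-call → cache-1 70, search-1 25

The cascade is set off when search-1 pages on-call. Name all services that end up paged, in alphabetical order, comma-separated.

cache-1, search-1

Round 1 — search-1 pages on-call (initial).
  cache-1: +80 → 80 ≥ 40
Round 2 — cache-1 pages on-call.
No further pages.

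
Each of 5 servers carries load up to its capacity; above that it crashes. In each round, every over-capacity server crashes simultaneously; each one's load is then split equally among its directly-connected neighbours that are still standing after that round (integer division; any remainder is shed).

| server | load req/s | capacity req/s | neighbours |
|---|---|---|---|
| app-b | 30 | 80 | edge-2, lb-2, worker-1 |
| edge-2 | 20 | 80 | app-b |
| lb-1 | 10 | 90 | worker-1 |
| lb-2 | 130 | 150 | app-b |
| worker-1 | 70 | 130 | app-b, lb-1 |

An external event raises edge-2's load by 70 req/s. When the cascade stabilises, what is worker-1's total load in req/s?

Round 1 — edge-2 at 90 > 80. edge-2 crashes.
  edge-2 sheds 90 req/s to app-b: 90 each.
    app-b: 30+90 = 120 > 80
Round 2 — app-b crashes.
  app-b sheds 120 req/s to lb-2, worker-1: 60 each.
    lb-2: 130+60 = 190 > 150
    worker-1: 70+60 = 130 ≤ 130
Round 3 — lb-2 crashes.
  lb-2 sheds 190 req/s: no online neighbours, lost.
No further crashes.

130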